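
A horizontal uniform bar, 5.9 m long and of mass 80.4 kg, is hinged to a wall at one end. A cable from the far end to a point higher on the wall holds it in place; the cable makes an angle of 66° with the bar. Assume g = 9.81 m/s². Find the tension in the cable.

Take torques about the hinge: T sin 66° · 5.9 = 80.4×9.81×2.95 = 2326.7 N·m.
So T = 2326.7 / (0.9135 × 5.9) = 431.68 N.

T ≈ 432 N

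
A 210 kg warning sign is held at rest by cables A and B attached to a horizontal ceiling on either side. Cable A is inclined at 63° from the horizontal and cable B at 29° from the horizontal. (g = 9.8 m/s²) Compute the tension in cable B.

T_B ≈ 935 N

Weight W = 210 × 9.8 = 2058 N acts straight down.
Horizontal: T_A cos 63° = T_B cos 29°  →  T_A = 1.927 T_B.
Vertical: T_A sin 63° + T_B sin 29° = 2058.
Substituting the horizontal relation into the vertical equation gives 2.201 T_B = 2058, so T_B = 934.9 N.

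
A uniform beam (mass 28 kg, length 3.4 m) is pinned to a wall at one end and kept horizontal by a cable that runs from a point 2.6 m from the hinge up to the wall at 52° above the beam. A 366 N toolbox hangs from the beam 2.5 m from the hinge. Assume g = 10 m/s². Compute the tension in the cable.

Take torques about the hinge: T sin 52° · 2.6 = 28×10×1.7 + 366×2.5 = 1391 N·m.
So T = 1391 / (0.7880 × 2.6) = 678.92 N.

T ≈ 679 N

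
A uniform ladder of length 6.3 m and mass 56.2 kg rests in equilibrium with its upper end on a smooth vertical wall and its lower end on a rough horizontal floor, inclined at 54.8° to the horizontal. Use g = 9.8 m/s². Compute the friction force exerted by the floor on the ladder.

Torques about the foot: N_wall · 6.3 sin 54.8° = 56.2×9.8×3.15 cos 54.8° → N_wall = 194.26 N.
ΣF_x = 0: f_floor = N_wall = 194.26 N.

f ≈ 194 N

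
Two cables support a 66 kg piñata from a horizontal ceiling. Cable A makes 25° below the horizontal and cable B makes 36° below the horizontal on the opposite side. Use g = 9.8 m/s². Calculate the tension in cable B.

Weight W = 66 × 9.8 = 646.8 N acts straight down.
Horizontal: T_A cos 25° = T_B cos 36°  →  T_A = 0.8927 T_B.
Vertical: T_A sin 25° + T_B sin 36° = 646.8.
Substituting the horizontal relation into the vertical equation gives 0.965 T_B = 646.8, so T_B = 670.2 N.

T_B ≈ 670 N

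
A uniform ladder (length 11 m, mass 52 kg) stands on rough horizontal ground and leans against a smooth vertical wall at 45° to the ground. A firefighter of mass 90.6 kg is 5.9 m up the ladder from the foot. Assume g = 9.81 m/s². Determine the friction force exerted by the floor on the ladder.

Torques about the foot: N_wall · 11 sin 45° = 52×9.81×5.5 cos 45° + 90.6×9.81×5.9 cos 45° → N_wall = 731.77 N.
ΣF_x = 0: f_floor = N_wall = 731.77 N.

f ≈ 732 N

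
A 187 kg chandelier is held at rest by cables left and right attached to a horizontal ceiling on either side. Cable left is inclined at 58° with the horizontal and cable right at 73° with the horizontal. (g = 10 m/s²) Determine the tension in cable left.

Weight W = 187 × 10 = 1870 N acts straight down.
Horizontal: T_left cos 58° = T_right cos 73°  →  T_right = 1.812 T_left.
Vertical: T_left sin 58° + T_right sin 73° = 1870.
Substituting the horizontal relation into the vertical equation gives 2.581 T_left = 1870, so T_left = 724.4 N.

T_left ≈ 724 N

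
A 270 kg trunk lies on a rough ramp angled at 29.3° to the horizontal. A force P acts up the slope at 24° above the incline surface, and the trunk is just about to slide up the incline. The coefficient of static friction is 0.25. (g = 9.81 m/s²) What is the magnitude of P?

P ≈ 1850 N

On the verge of sliding up the incline, friction equals μN and acts down the slope.
Perpendicular: N + P sin 24° = W cos 29.3° = 2310 N.
Along incline: P cos 24° = W sin 29.3° + μN  with W sin 29.3° = 1296 N.
Solving the pair for P and N: P = 1846 N, N = 1559 N (and f = μN = 389.8 N).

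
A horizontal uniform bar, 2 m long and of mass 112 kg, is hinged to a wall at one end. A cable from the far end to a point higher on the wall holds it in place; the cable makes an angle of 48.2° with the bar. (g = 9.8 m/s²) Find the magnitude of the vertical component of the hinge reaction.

Take torques about the hinge: T sin 48.2° · 2 = 112×9.8×1 = 1097.6 N·m.
So T = 1097.6 / (0.7455 × 2) = 736.17 N.
ΣF_y = 0: H_y = (112×9.8) − T sin 48.2° = 1097.6 − 548.8 = 548.8 N.

|H_y| ≈ 549 N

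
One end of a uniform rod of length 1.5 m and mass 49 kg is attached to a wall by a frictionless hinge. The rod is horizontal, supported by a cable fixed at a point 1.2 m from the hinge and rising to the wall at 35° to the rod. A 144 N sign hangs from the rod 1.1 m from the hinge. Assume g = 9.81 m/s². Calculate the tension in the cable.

T ≈ 754 N

Take torques about the hinge: T sin 35° · 1.2 = 49×9.81×0.75 + 144×1.1 = 518.92 N·m.
So T = 518.92 / (0.5736 × 1.2) = 753.92 N.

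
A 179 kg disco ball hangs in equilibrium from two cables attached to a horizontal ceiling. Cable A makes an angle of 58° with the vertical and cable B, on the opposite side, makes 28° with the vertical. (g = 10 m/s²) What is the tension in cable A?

Angles from the horizontal: cable A is 90° − 58° = 32°, cable B is 90° − 28° = 62°.
Weight W = 179 × 10 = 1790 N acts straight down.
Horizontal: T_A cos 32° = T_B cos 62°  →  T_B = 1.806 T_A.
Vertical: T_A sin 32° + T_B sin 62° = 1790.
Substituting the horizontal relation into the vertical equation gives 2.125 T_A = 1790, so T_A = 842.4 N.

T_A ≈ 842 N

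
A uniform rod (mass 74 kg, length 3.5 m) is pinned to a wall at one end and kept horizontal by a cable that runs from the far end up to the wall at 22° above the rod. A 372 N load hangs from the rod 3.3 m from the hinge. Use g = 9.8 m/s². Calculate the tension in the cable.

T ≈ 1900 N

Take torques about the hinge: T sin 22° · 3.5 = 74×9.8×1.75 + 372×3.3 = 2496.7 N·m.
So T = 2496.7 / (0.3746 × 3.5) = 1904.2 N.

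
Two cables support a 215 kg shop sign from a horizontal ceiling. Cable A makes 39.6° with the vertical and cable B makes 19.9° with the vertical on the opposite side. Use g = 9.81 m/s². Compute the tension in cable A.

T_A ≈ 833 N

Angles from the horizontal: cable A is 90° − 39.6° = 50.4°, cable B is 90° − 19.9° = 70.1°.
Weight W = 215 × 9.81 = 2109 N acts straight down.
Horizontal: T_A cos 50.4° = T_B cos 70.1°  →  T_B = 1.873 T_A.
Vertical: T_A sin 50.4° + T_B sin 70.1° = 2109.
Substituting the horizontal relation into the vertical equation gives 2.531 T_A = 2109, so T_A = 833.2 N.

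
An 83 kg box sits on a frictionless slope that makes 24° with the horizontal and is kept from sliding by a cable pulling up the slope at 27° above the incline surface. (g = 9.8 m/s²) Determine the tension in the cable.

Take axes along and perpendicular to the incline. Weight components: W sin 24° = 330.8 N down-slope, W cos 24° = 743.1 N into the surface.
Along incline: T cos 27° = W sin 24° → T = 371.3 N.
Perpendicular: N = W cos 24° − T sin 27° = 574.5 N.

T ≈ 371 N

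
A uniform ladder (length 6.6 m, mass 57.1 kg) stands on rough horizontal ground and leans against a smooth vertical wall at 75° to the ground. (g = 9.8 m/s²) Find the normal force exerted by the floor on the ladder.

ΣF_y = 0: N_floor = 57.1×9.8 = 559.58 N.

N_floor ≈ 560 N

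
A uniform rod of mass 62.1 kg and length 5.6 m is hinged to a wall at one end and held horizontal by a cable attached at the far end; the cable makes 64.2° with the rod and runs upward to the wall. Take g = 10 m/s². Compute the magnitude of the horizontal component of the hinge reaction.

H_x ≈ 150 N

Take torques about the hinge: T sin 64.2° · 5.6 = 62.1×10×2.8 = 1738.8 N·m.
So T = 1738.8 / (0.9003 × 5.6) = 344.88 N.
ΣF_x = 0: H_x = T cos 64.2° = 150.1 N.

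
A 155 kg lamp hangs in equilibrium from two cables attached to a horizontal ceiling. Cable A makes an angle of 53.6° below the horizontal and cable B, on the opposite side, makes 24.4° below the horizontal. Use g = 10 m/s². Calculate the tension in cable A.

T_A ≈ 1440 N

Weight W = 155 × 10 = 1550 N acts straight down.
Horizontal: T_A cos 53.6° = T_B cos 24.4°  →  T_B = 0.6516 T_A.
Vertical: T_A sin 53.6° + T_B sin 24.4° = 1550.
Substituting the horizontal relation into the vertical equation gives 1.074 T_A = 1550, so T_A = 1443 N.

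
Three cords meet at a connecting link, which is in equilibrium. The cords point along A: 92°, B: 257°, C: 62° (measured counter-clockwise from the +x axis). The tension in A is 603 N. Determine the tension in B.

Resolve: ΣF_x = 603 cos 92° + T_B cos 257° + T_C cos 62° = 0.
        ΣF_y = 603 sin 92° + T_B sin 257° + T_C sin 62° = 0.
The known terms sum to (-21.04, 602.6) N, so -0.2250 T_B + 0.4695 T_C = 21.04 and -0.9744 T_B + 0.8829 T_C = -602.6.
Solving simultaneously: T_B = 1165 N, T_C = 603 N.

T_B ≈ 1160 N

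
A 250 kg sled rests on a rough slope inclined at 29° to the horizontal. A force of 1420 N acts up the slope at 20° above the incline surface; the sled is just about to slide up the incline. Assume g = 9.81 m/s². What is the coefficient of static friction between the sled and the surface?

μ ≈ 0.0876

On the verge of sliding up the incline, friction is at its maximum μN and acts down the slope.
Perpendicular to incline: N = W cos 29° − P sin 20° = 2145 − 485.7 = 1659 N.
Along incline: P cos 20° − μN = W sin 29° → μ = −(W sin 29° − P cos 20°) / N = 0.08761.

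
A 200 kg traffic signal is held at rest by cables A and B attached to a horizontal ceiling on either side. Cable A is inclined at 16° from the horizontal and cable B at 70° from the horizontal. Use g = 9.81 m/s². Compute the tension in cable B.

Weight W = 200 × 9.81 = 1962 N acts straight down.
Horizontal: T_A cos 16° = T_B cos 70°  →  T_A = 0.3558 T_B.
Vertical: T_A sin 16° + T_B sin 70° = 1962.
Substituting the horizontal relation into the vertical equation gives 1.038 T_B = 1962, so T_B = 1891 N.

T_B ≈ 1890 N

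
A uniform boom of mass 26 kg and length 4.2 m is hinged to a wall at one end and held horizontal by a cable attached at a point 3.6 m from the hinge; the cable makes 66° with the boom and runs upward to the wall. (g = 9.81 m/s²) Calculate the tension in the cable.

Take torques about the hinge: T sin 66° · 3.6 = 26×9.81×2.1 = 535.63 N·m.
So T = 535.63 / (0.9135 × 3.6) = 162.87 N.

T ≈ 163 N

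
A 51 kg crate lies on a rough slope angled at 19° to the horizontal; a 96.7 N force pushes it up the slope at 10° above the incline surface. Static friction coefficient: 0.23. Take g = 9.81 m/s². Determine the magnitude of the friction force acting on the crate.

f ≈ 67.7 N

Axes along / perpendicular to the incline. W sin 19° = 162.9 N down-slope; W cos 19° = 473.1 N into the surface.
Perpendicular: N = W cos 19° − P sin 10° = 473.1 − 16.79 = 456.3 N.
Along incline: P cos 10° + f = W sin 19° (friction acts up-slope) → f = 162.9 − 95.23 = 67.65 N.
|f| = 67.65 N ≤ μN = 104.9 N, so the crate is indeed static.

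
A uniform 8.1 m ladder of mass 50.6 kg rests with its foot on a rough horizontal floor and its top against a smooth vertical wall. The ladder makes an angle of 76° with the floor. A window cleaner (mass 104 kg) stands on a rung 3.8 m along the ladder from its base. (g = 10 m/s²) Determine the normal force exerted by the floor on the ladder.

ΣF_y = 0: N_floor = 50.6×10 + 104×10 = 1546 N.

N_floor ≈ 1550 N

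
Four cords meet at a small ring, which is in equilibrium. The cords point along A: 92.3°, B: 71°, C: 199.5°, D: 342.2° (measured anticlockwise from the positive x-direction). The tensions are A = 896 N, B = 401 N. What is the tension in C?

Resolve: ΣF_x = 896 cos 92.3° + 401 cos 71° + T_C cos 199.5° + T_D cos 342.2° = 0.
        ΣF_y = 896 sin 92.3° + 401 sin 71° + T_C sin 199.5° + T_D sin 342.2° = 0.
The known terms sum to (94.59, 1274) N, so -0.9426 T_C + 0.9521 T_D = -94.59 and -0.3338 T_C − 0.3057 T_D = -1274.
Solving simultaneously: T_C = 2050 N, T_D = 1930 N.

T_C ≈ 2050 N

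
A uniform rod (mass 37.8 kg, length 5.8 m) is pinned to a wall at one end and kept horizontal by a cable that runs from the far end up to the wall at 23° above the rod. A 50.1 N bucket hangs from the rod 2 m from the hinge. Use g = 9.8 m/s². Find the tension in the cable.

Take torques about the hinge: T sin 23° · 5.8 = 37.8×9.8×2.9 + 50.1×2 = 1174.5 N·m.
So T = 1174.5 / (0.3907 × 5.8) = 518.25 N.

T ≈ 518 N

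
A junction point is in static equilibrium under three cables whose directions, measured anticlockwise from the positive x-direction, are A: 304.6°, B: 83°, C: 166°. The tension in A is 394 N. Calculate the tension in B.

Resolve: ΣF_x = 394 cos 304.6° + T_B cos 83° + T_C cos 166° = 0.
        ΣF_y = 394 sin 304.6° + T_B sin 83° + T_C sin 166° = 0.
The known terms sum to (223.7, -324.3) N, so 0.1219 T_B − 0.9703 T_C = -223.7 and 0.9925 T_B + 0.2419 T_C = 324.3.
Solving simultaneously: T_B = 262.5 N, T_C = 263.6 N.

T_B ≈ 263 N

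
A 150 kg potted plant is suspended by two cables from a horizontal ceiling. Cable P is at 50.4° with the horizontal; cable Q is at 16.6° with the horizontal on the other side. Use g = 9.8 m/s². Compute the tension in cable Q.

Weight W = 150 × 9.8 = 1470 N acts straight down.
Horizontal: T_P cos 50.4° = T_Q cos 16.6°  →  T_P = 1.503 T_Q.
Vertical: T_P sin 50.4° + T_Q sin 16.6° = 1470.
Substituting the horizontal relation into the vertical equation gives 1.444 T_Q = 1470, so T_Q = 1018 N.

T_Q ≈ 1020 N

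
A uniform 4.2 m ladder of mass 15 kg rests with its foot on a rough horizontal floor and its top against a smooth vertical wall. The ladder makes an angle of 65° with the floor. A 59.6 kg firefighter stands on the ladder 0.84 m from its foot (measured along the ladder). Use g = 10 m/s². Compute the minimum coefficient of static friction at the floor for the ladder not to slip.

ΣF_y = 0: N_floor = 15×10 + 59.6×10 = 746 N.
Torques about the foot: N_wall · 4.2 sin 65° = 15×10×2.1 cos 65° + 59.6×10×0.84 cos 65° → N_wall = 90.557 N.
ΣF_x = 0: f_floor = N_wall = 90.557 N.
μ_min = f_floor / N_floor = 90.557 / 746 = 0.1214.

μ_min ≈ 0.121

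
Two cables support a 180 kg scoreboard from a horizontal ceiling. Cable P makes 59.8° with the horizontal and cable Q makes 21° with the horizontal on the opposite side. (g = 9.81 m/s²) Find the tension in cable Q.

Weight W = 180 × 9.81 = 1766 N acts straight down.
Horizontal: T_P cos 59.8° = T_Q cos 21°  →  T_P = 1.856 T_Q.
Vertical: T_P sin 59.8° + T_Q sin 21° = 1766.
Substituting the horizontal relation into the vertical equation gives 1.962 T_Q = 1766, so T_Q = 899.8 N.

T_Q ≈ 900 N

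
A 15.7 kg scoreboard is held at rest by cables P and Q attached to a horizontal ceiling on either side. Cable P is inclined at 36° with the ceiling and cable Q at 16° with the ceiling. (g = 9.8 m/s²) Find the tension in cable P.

T_P ≈ 188 N

Weight W = 15.7 × 9.8 = 153.9 N acts straight down.
Horizontal: T_P cos 36° = T_Q cos 16°  →  T_Q = 0.8416 T_P.
Vertical: T_P sin 36° + T_Q sin 16° = 153.9.
Substituting the horizontal relation into the vertical equation gives 0.8198 T_P = 153.9, so T_P = 187.7 N.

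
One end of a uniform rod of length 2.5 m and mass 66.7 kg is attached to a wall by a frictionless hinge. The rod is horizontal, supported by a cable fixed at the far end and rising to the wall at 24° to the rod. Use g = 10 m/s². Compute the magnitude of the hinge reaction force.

|H| ≈ 820 N

Take torques about the hinge: T sin 24° · 2.5 = 66.7×10×1.25 = 833.75 N·m.
So T = 833.75 / (0.4067 × 2.5) = 819.94 N.
ΣF_x = 0: H_x = T cos 24° = 749.05 N.
ΣF_y = 0: H_y = (66.7×10) − T sin 24° = 667 − 333.5 = 333.5 N.
|H| = √(H_x² + H_y²) = √((749.05)² + (333.5)²) = 819.94 N.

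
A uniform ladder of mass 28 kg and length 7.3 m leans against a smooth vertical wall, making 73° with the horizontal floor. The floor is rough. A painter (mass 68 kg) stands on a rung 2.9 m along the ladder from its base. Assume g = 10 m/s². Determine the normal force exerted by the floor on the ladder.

N_floor ≈ 960 N

ΣF_y = 0: N_floor = 28×10 + 68×10 = 960 N.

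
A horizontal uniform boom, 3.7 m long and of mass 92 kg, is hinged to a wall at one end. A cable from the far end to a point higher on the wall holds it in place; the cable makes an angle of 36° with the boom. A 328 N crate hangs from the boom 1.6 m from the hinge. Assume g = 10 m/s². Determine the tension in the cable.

T ≈ 1020 N

Take torques about the hinge: T sin 36° · 3.7 = 92×10×1.85 + 328×1.6 = 2226.8 N·m.
So T = 2226.8 / (0.5878 × 3.7) = 1023.9 N.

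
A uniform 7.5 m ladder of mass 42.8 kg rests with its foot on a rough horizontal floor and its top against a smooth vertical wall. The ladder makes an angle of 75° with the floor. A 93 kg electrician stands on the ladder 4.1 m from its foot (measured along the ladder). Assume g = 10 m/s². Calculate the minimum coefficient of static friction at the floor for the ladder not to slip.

μ_min ≈ 0.143

ΣF_y = 0: N_floor = 42.8×10 + 93×10 = 1358 N.
Torques about the foot: N_wall · 7.5 sin 75° = 42.8×10×3.75 cos 75° + 93×10×4.1 cos 75° → N_wall = 193.57 N.
ΣF_x = 0: f_floor = N_wall = 193.57 N.
μ_min = f_floor / N_floor = 193.57 / 1358 = 0.1425.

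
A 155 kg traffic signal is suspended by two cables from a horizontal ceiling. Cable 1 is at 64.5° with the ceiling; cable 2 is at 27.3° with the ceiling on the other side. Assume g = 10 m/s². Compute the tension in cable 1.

Weight W = 155 × 10 = 1550 N acts straight down.
Horizontal: T_1 cos 64.5° = T_2 cos 27.3°  →  T_2 = 0.4845 T_1.
Vertical: T_1 sin 64.5° + T_2 sin 27.3° = 1550.
Substituting the horizontal relation into the vertical equation gives 1.125 T_1 = 1550, so T_1 = 1378 N.

T_1 ≈ 1380 N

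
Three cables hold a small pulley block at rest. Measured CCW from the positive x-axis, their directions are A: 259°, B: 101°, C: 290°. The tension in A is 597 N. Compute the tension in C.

T_C ≈ 1430 N

Resolve: ΣF_x = 597 cos 259° + T_B cos 101° + T_C cos 290° = 0.
        ΣF_y = 597 sin 259° + T_B sin 101° + T_C sin 290° = 0.
The known terms sum to (-113.9, -586) N, so -0.1908 T_B + 0.3420 T_C = 113.9 and 0.9816 T_B − 0.9397 T_C = 586.
Solving simultaneously: T_B = 1966 N, T_C = 1430 N.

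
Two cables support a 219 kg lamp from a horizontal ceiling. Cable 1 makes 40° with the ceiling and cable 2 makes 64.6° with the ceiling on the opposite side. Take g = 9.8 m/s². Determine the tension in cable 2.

Weight W = 219 × 9.8 = 2146 N acts straight down.
Horizontal: T_1 cos 40° = T_2 cos 64.6°  →  T_1 = 0.5599 T_2.
Vertical: T_1 sin 40° + T_2 sin 64.6° = 2146.
Substituting the horizontal relation into the vertical equation gives 1.263 T_2 = 2146, so T_2 = 1699 N.

T_2 ≈ 1700 N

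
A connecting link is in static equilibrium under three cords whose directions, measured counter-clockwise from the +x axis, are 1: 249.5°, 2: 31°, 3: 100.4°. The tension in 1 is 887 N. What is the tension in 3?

Resolve: ΣF_x = 887 cos 249.5° + T_2 cos 31° + T_3 cos 100.4° = 0.
        ΣF_y = 887 sin 249.5° + T_2 sin 31° + T_3 sin 100.4° = 0.
The known terms sum to (-310.6, -830.8) N, so 0.8572 T_2 − 0.1805 T_3 = 310.6 and 0.5150 T_2 + 0.9836 T_3 = 830.8.
Solving simultaneously: T_2 = 486.6 N, T_3 = 589.9 N.

T_3 ≈ 590 N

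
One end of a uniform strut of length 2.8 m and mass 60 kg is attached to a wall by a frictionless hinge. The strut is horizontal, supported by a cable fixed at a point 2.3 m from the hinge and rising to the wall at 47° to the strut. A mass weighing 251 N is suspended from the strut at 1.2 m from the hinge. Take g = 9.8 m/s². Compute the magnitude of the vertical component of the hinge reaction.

Take torques about the hinge: T sin 47° · 2.3 = 60×9.8×1.4 + 251×1.2 = 1124.4 N·m.
So T = 1124.4 / (0.7314 × 2.3) = 668.44 N.
ΣF_y = 0: H_y = (60×9.8 + 251) − T sin 47° = 839 − 488.87 = 350.13 N.

|H_y| ≈ 350 N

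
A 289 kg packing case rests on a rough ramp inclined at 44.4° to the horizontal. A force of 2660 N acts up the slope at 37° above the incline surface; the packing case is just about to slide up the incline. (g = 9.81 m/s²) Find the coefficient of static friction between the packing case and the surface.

μ ≈ 0.331

On the verge of sliding up the incline, friction is at its maximum μN and acts down the slope.
Perpendicular to incline: N = W cos 44.4° − P sin 37° = 2026 − 1601 = 424.8 N.
Along incline: P cos 37° − μN = W sin 44.4° → μ = −(W sin 44.4° − P cos 37°) / N = 0.3314.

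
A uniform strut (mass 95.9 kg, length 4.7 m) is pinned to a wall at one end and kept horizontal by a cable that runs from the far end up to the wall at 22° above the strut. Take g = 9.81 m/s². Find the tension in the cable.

Take torques about the hinge: T sin 22° · 4.7 = 95.9×9.81×2.35 = 2210.8 N·m.
So T = 2210.8 / (0.3746 × 4.7) = 1255.7 N.

T ≈ 1260 N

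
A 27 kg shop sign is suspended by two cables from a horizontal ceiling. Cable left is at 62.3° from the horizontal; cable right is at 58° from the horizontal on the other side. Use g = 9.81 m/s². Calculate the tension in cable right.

T_right ≈ 143 N

Weight W = 27 × 9.81 = 264.9 N acts straight down.
Horizontal: T_left cos 62.3° = T_right cos 58°  →  T_left = 1.14 T_right.
Vertical: T_left sin 62.3° + T_right sin 58° = 264.9.
Substituting the horizontal relation into the vertical equation gives 1.857 T_right = 264.9, so T_right = 142.6 N.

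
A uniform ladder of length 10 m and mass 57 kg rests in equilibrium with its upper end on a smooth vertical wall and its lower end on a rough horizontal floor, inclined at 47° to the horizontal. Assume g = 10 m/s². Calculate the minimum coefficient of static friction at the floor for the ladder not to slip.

μ_min ≈ 0.466

ΣF_y = 0: N_floor = 57×10 = 570 N.
Torques about the foot: N_wall · 10 sin 47° = 57×10×5 cos 47° → N_wall = 265.77 N.
ΣF_x = 0: f_floor = N_wall = 265.77 N.
μ_min = f_floor / N_floor = 265.77 / 570 = 0.4663.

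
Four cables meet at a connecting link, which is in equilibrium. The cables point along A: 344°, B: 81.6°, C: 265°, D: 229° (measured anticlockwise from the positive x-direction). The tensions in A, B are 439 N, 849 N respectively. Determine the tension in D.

T_D ≈ 819 N

Resolve: ΣF_x = 439 cos 344° + 849 cos 81.6° + T_C cos 265° + T_D cos 229° = 0.
        ΣF_y = 439 sin 344° + 849 sin 81.6° + T_C sin 265° + T_D sin 229° = 0.
The known terms sum to (546, 718.9) N, so -0.0872 T_C − 0.6561 T_D = -546 and -0.9962 T_C − 0.7547 T_D = -718.9.
Solving simultaneously: T_C = 101.3 N, T_D = 818.8 N.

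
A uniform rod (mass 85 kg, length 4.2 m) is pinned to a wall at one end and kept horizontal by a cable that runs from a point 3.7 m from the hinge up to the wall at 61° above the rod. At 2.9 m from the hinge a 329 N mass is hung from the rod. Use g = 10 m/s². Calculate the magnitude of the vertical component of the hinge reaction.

Take torques about the hinge: T sin 61° · 3.7 = 85×10×2.1 + 329×2.9 = 2739.1 N·m.
So T = 2739.1 / (0.8746 × 3.7) = 846.42 N.
ΣF_y = 0: H_y = (85×10 + 329) − T sin 61° = 1179 − 740.3 = 438.7 N.

|H_y| ≈ 439 N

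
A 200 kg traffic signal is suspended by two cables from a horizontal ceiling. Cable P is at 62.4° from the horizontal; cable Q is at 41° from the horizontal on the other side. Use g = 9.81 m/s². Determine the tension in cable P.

T_P ≈ 1520 N

Weight W = 200 × 9.81 = 1962 N acts straight down.
Horizontal: T_P cos 62.4° = T_Q cos 41°  →  T_Q = 0.6139 T_P.
Vertical: T_P sin 62.4° + T_Q sin 41° = 1962.
Substituting the horizontal relation into the vertical equation gives 1.289 T_P = 1962, so T_P = 1522 N.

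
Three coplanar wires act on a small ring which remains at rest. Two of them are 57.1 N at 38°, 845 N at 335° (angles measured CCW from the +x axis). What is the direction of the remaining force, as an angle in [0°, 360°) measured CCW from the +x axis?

θ ≈ 158°

Sum the known components: ΣF_x = 810.8 N, ΣF_y = -322 N.
For equilibrium the remaining force must supply (−ΣF_x, −ΣF_y) = (-810.8, 322) N.
Magnitude = √((-810.8)² + (322)²) = 872.4 N; direction = atan2(322, -810.8) = 158.3°.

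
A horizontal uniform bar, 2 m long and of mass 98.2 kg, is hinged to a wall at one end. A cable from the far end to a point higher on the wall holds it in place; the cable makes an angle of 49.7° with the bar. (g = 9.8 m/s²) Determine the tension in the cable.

T ≈ 631 N

Take torques about the hinge: T sin 49.7° · 2 = 98.2×9.8×1 = 962.36 N·m.
So T = 962.36 / (0.7627 × 2) = 630.92 N.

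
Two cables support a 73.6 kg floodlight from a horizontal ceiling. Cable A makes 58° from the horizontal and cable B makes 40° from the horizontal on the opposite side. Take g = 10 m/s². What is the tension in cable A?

T_A ≈ 569 N

Weight W = 73.6 × 10 = 736 N acts straight down.
Horizontal: T_A cos 58° = T_B cos 40°  →  T_B = 0.6918 T_A.
Vertical: T_A sin 58° + T_B sin 40° = 736.
Substituting the horizontal relation into the vertical equation gives 1.293 T_A = 736, so T_A = 569.3 N.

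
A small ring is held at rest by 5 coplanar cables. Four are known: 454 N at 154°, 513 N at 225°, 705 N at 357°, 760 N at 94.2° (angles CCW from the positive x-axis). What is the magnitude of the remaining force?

F ≈ 571 N

Sum the known components: ΣF_x = -122.4 N, ΣF_y = 557.3 N.
For equilibrium the remaining force must supply (−ΣF_x, −ΣF_y) = (122.4, -557.3) N.
Magnitude = √((122.4)² + (-557.3)²) = 570.6 N; direction = atan2(-557.3, 122.4) = 282.4°.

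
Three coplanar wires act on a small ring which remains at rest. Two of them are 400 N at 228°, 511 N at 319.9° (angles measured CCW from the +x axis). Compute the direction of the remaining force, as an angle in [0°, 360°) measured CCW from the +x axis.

θ ≈ 101°

Sum the known components: ΣF_x = 123.2 N, ΣF_y = -626.4 N.
For equilibrium the remaining force must supply (−ΣF_x, −ΣF_y) = (-123.2, 626.4) N.
Magnitude = √((-123.2)² + (626.4)²) = 638.4 N; direction = atan2(626.4, -123.2) = 101.1°.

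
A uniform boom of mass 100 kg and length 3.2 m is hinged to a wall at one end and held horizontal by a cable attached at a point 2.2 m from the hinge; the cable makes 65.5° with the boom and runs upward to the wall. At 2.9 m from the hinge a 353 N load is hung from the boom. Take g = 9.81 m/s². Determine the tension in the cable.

T ≈ 1300 N

Take torques about the hinge: T sin 65.5° · 2.2 = 100×9.81×1.6 + 353×2.9 = 2593.3 N·m.
So T = 2593.3 / (0.9100 × 2.2) = 1295.4 N.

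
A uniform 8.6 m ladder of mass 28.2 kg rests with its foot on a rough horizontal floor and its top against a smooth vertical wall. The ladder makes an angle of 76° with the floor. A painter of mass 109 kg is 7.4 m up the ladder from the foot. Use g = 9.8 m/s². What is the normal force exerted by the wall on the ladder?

N_wall ≈ 264 N

Torques about the foot: N_wall · 8.6 sin 76° = 28.2×9.8×4.3 cos 76° + 109×9.8×7.4 cos 76° → N_wall = 263.62 N.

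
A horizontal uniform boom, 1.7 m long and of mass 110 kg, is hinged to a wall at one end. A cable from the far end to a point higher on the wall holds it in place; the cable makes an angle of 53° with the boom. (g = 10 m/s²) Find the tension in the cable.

Take torques about the hinge: T sin 53° · 1.7 = 110×10×0.85 = 935 N·m.
So T = 935 / (0.7986 × 1.7) = 688.67 N.

T ≈ 689 N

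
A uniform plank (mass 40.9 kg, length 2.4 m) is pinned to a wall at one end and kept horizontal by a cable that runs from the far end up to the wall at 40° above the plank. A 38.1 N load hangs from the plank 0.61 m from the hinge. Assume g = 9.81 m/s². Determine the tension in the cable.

T ≈ 327 N

Take torques about the hinge: T sin 40° · 2.4 = 40.9×9.81×1.2 + 38.1×0.61 = 504.72 N·m.
So T = 504.72 / (0.6428 × 2.4) = 327.17 N.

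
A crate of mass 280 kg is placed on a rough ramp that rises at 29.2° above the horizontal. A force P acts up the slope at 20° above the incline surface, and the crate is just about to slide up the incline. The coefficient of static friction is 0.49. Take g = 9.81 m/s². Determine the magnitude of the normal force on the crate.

N ≈ 1620 N

On the verge of sliding up the incline, friction equals μN and acts down the slope.
Perpendicular: N + P sin 20° = W cos 29.2° = 2398 N.
Along incline: P cos 20° = W sin 29.2° + μN  with W sin 29.2° = 1340 N.
Solving the pair for P and N: P = 2271 N, N = 1621 N (and f = μN = 794.3 N).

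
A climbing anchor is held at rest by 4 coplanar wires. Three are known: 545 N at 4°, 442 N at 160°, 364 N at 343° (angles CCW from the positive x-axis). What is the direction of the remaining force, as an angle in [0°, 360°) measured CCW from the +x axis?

Sum the known components: ΣF_x = 476.4 N, ΣF_y = 82.77 N.
For equilibrium the remaining force must supply (−ΣF_x, −ΣF_y) = (-476.4, -82.77) N.
Magnitude = √((-476.4)² + (-82.77)²) = 483.6 N; direction = atan2(-82.77, -476.4) = 189.9°.

θ ≈ 190°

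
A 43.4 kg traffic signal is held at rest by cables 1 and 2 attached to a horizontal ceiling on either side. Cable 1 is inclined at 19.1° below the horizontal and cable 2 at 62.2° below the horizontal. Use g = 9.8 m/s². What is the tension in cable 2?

T_2 ≈ 407 N

Weight W = 43.4 × 9.8 = 425.3 N acts straight down.
Horizontal: T_1 cos 19.1° = T_2 cos 62.2°  →  T_1 = 0.4936 T_2.
Vertical: T_1 sin 19.1° + T_2 sin 62.2° = 425.3.
Substituting the horizontal relation into the vertical equation gives 1.046 T_2 = 425.3, so T_2 = 406.6 N.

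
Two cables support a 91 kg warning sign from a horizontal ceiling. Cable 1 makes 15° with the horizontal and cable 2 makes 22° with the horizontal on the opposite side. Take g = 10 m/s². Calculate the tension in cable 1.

Weight W = 91 × 10 = 910 N acts straight down.
Horizontal: T_1 cos 15° = T_2 cos 22°  →  T_2 = 1.042 T_1.
Vertical: T_1 sin 15° + T_2 sin 22° = 910.
Substituting the horizontal relation into the vertical equation gives 0.6491 T_1 = 910, so T_1 = 1402 N.

T_1 ≈ 1400 N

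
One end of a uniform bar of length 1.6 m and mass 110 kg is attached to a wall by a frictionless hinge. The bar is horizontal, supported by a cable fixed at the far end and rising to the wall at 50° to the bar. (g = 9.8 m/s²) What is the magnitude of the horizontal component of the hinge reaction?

Take torques about the hinge: T sin 50° · 1.6 = 110×9.8×0.8 = 862.4 N·m.
So T = 862.4 / (0.7660 × 1.6) = 703.61 N.
ΣF_x = 0: H_x = T cos 50° = 452.27 N.

H_x ≈ 452 N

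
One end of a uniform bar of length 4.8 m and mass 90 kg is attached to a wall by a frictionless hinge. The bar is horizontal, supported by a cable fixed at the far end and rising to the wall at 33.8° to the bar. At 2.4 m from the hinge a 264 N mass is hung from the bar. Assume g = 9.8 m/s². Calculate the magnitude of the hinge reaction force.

|H| ≈ 1030 N

Take torques about the hinge: T sin 33.8° · 4.8 = 90×9.8×2.4 + 264×2.4 = 2750.4 N·m.
So T = 2750.4 / (0.5563 × 4.8) = 1030 N.
ΣF_x = 0: H_x = T cos 33.8° = 855.94 N.
ΣF_y = 0: H_y = (90×9.8 + 264) − T sin 33.8° = 1146 − 573 = 573 N.
|H| = √(H_x² + H_y²) = √((855.94)² + (573)²) = 1030 N.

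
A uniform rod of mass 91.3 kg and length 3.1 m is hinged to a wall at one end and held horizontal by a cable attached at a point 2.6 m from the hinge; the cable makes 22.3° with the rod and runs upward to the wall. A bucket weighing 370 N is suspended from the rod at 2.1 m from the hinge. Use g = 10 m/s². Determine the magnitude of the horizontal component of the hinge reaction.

H_x ≈ 2060 N

Take torques about the hinge: T sin 22.3° · 2.6 = 91.3×10×1.55 + 370×2.1 = 2192.2 N·m.
So T = 2192.2 / (0.3795 × 2.6) = 2222 N.
ΣF_x = 0: H_x = T cos 22.3° = 2055.8 N.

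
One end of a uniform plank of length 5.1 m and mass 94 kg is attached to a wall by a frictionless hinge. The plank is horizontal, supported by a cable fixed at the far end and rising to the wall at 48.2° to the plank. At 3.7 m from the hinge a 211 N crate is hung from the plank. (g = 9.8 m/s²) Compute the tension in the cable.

T ≈ 823 N

Take torques about the hinge: T sin 48.2° · 5.1 = 94×9.8×2.55 + 211×3.7 = 3129.8 N·m.
So T = 3129.8 / (0.7455 × 5.1) = 823.2 N.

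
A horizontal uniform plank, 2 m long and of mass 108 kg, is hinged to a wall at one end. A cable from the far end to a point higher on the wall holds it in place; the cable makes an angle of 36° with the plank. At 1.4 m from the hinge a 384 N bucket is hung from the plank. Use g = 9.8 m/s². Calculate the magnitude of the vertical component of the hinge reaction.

|H_y| ≈ 644 N

Take torques about the hinge: T sin 36° · 2 = 108×9.8×1 + 384×1.4 = 1596 N·m.
So T = 1596 / (0.5878 × 2) = 1357.6 N.
ΣF_y = 0: H_y = (108×9.8 + 384) − T sin 36° = 1442.4 − 798 = 644.4 N.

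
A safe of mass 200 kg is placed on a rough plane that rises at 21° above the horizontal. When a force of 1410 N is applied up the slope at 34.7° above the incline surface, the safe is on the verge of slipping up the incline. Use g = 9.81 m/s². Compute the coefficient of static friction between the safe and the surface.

μ ≈ 0.443

On the verge of sliding up the incline, friction is at its maximum μN and acts down the slope.
Perpendicular to incline: N = W cos 21° − P sin 34.7° = 1832 − 802.7 = 1029 N.
Along incline: P cos 34.7° − μN = W sin 21° → μ = −(W sin 21° − P cos 34.7°) / N = 0.4433.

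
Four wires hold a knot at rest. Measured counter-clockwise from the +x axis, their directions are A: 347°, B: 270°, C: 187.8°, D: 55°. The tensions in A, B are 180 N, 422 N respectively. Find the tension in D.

T_D ≈ 657 N

Resolve: ΣF_x = 180 cos 347° + 422 cos 270° + T_C cos 187.8° + T_D cos 55° = 0.
        ΣF_y = 180 sin 347° + 422 sin 270° + T_C sin 187.8° + T_D sin 55° = 0.
The known terms sum to (175.4, -462.5) N, so -0.9907 T_C + 0.5736 T_D = -175.4 and -0.1357 T_C + 0.8192 T_D = 462.5.
Solving simultaneously: T_C = 557.3 N, T_D = 656.9 N.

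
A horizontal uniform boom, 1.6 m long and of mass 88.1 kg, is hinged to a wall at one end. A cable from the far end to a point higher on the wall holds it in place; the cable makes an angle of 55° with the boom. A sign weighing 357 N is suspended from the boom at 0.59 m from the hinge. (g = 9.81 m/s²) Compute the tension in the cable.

Take torques about the hinge: T sin 55° · 1.6 = 88.1×9.81×0.8 + 357×0.59 = 902.04 N·m.
So T = 902.04 / (0.8192 × 1.6) = 688.24 N.

T ≈ 688 N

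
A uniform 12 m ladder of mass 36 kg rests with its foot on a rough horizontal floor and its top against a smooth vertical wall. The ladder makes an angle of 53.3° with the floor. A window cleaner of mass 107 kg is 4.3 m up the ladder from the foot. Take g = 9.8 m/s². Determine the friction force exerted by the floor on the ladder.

f ≈ 412 N

Torques about the foot: N_wall · 12 sin 53.3° = 36×9.8×6 cos 53.3° + 107×9.8×4.3 cos 53.3° → N_wall = 411.56 N.
ΣF_x = 0: f_floor = N_wall = 411.56 N.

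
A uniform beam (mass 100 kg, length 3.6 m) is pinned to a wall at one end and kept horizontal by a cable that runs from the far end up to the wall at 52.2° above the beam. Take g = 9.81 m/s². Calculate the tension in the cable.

T ≈ 621 N

Take torques about the hinge: T sin 52.2° · 3.6 = 100×9.81×1.8 = 1765.8 N·m.
So T = 1765.8 / (0.7902 × 3.6) = 620.76 N.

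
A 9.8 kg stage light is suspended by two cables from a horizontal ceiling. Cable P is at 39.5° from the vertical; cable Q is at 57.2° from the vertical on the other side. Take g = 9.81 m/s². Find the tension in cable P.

T_P ≈ 81.4 N

Angles from the horizontal: cable P is 90° − 39.5° = 50.5°, cable Q is 90° − 57.2° = 32.8°.
Weight W = 9.8 × 9.81 = 96.14 N acts straight down.
Horizontal: T_P cos 50.5° = T_Q cos 32.8°  →  T_Q = 0.7567 T_P.
Vertical: T_P sin 50.5° + T_Q sin 32.8° = 96.14.
Substituting the horizontal relation into the vertical equation gives 1.182 T_P = 96.14, so T_P = 81.37 N.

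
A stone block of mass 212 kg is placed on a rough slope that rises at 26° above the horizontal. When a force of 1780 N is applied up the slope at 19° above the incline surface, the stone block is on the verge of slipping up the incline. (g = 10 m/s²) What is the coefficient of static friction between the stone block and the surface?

μ ≈ 0.568

On the verge of sliding up the incline, friction is at its maximum μN and acts down the slope.
Perpendicular to incline: N = W cos 26° − P sin 19° = 1905 − 579.5 = 1326 N.
Along incline: P cos 19° − μN = W sin 26° → μ = −(W sin 26° − P cos 19°) / N = 0.5684.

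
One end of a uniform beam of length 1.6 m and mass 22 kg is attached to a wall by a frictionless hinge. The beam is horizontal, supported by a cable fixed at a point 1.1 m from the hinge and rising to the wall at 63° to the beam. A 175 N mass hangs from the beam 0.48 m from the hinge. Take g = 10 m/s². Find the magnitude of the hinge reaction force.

|H| ≈ 199 N

Take torques about the hinge: T sin 63° · 1.1 = 22×10×0.8 + 175×0.48 = 260 N·m.
So T = 260 / (0.8910 × 1.1) = 265.28 N.
ΣF_x = 0: H_x = T cos 63° = 120.43 N.
ΣF_y = 0: H_y = (22×10 + 175) − T sin 63° = 395 − 236.36 = 158.64 N.
|H| = √(H_x² + H_y²) = √((120.43)² + (158.64)²) = 199.17 N.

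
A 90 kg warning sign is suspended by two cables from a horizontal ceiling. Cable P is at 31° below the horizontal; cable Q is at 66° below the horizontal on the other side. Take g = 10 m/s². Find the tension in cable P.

T_P ≈ 369 N

Weight W = 90 × 10 = 900 N acts straight down.
Horizontal: T_P cos 31° = T_Q cos 66°  →  T_Q = 2.107 T_P.
Vertical: T_P sin 31° + T_Q sin 66° = 900.
Substituting the horizontal relation into the vertical equation gives 2.44 T_P = 900, so T_P = 368.8 N.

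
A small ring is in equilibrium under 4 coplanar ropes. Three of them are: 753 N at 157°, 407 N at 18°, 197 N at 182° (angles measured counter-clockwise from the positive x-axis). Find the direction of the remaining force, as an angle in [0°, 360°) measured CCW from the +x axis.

Sum the known components: ΣF_x = -502.9 N, ΣF_y = 413.1 N.
For equilibrium the remaining force must supply (−ΣF_x, −ΣF_y) = (502.9, -413.1) N.
Magnitude = √((502.9)² + (-413.1)²) = 650.9 N; direction = atan2(-413.1, 502.9) = 320.6°.

θ ≈ 321°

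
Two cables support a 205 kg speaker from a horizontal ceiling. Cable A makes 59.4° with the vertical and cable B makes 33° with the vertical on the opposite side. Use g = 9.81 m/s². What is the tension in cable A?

T_A ≈ 1100 N

Angles from the horizontal: cable A is 90° − 59.4° = 30.6°, cable B is 90° − 33° = 57°.
Weight W = 205 × 9.81 = 2011 N acts straight down.
Horizontal: T_A cos 30.6° = T_B cos 57°  →  T_B = 1.58 T_A.
Vertical: T_A sin 30.6° + T_B sin 57° = 2011.
Substituting the horizontal relation into the vertical equation gives 1.834 T_A = 2011, so T_A = 1096 N.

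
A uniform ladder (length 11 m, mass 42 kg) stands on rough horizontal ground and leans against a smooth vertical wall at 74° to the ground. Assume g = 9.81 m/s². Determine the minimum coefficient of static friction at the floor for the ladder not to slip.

ΣF_y = 0: N_floor = 42×9.81 = 412.02 N.
Torques about the foot: N_wall · 11 sin 74° = 42×9.81×5.5 cos 74° → N_wall = 59.072 N.
ΣF_x = 0: f_floor = N_wall = 59.072 N.
μ_min = f_floor / N_floor = 59.072 / 412.02 = 0.1434.

μ_min ≈ 0.143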